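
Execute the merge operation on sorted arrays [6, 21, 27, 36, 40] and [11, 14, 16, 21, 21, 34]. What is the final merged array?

Merging process:

Compare 6 vs 11: take 6 from left. Merged: [6]
Compare 21 vs 11: take 11 from right. Merged: [6, 11]
Compare 21 vs 14: take 14 from right. Merged: [6, 11, 14]
Compare 21 vs 16: take 16 from right. Merged: [6, 11, 14, 16]
Compare 21 vs 21: take 21 from left. Merged: [6, 11, 14, 16, 21]
Compare 27 vs 21: take 21 from right. Merged: [6, 11, 14, 16, 21, 21]
Compare 27 vs 21: take 21 from right. Merged: [6, 11, 14, 16, 21, 21, 21]
Compare 27 vs 34: take 27 from left. Merged: [6, 11, 14, 16, 21, 21, 21, 27]
Compare 36 vs 34: take 34 from right. Merged: [6, 11, 14, 16, 21, 21, 21, 27, 34]
Append remaining from left: [36, 40]. Merged: [6, 11, 14, 16, 21, 21, 21, 27, 34, 36, 40]

Final merged array: [6, 11, 14, 16, 21, 21, 21, 27, 34, 36, 40]
Total comparisons: 9

The merged array is [6, 11, 14, 16, 21, 21, 21, 27, 34, 36, 40], requiring 9 comparisons. The merge step runs in O(n) time where n is the total number of elements.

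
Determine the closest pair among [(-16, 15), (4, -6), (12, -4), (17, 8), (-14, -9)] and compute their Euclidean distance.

Computing all pairwise distances among 5 points:

d((-16, 15), (4, -6)) = 29.0
d((-16, 15), (12, -4)) = 33.8378
d((-16, 15), (17, 8)) = 33.7343
d((-16, 15), (-14, -9)) = 24.0832
d((4, -6), (12, -4)) = 8.2462 <-- minimum
d((4, -6), (17, 8)) = 19.105
d((4, -6), (-14, -9)) = 18.2483
d((12, -4), (17, 8)) = 13.0
d((12, -4), (-14, -9)) = 26.4764
d((17, 8), (-14, -9)) = 35.3553

Closest pair: (4, -6) and (12, -4) with distance 8.2462

The closest pair is (4, -6) and (12, -4) with Euclidean distance 8.2462. For 5 points, brute-force pairwise comparison is shown above. For large n, the divide-and-conquer algorithm (sort by x, recurse on halves, check the dividing strip) achieves O(n log n).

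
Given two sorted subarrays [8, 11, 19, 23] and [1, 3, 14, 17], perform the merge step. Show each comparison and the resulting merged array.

Merging process:

Compare 8 vs 1: take 1 from right. Merged: [1]
Compare 8 vs 3: take 3 from right. Merged: [1, 3]
Compare 8 vs 14: take 8 from left. Merged: [1, 3, 8]
Compare 11 vs 14: take 11 from left. Merged: [1, 3, 8, 11]
Compare 19 vs 14: take 14 from right. Merged: [1, 3, 8, 11, 14]
Compare 19 vs 17: take 17 from right. Merged: [1, 3, 8, 11, 14, 17]
Append remaining from left: [19, 23]. Merged: [1, 3, 8, 11, 14, 17, 19, 23]

Final merged array: [1, 3, 8, 11, 14, 17, 19, 23]
Total comparisons: 6

The merged array is [1, 3, 8, 11, 14, 17, 19, 23], requiring 6 comparisons. The merge step runs in O(n) time where n is the total number of elements.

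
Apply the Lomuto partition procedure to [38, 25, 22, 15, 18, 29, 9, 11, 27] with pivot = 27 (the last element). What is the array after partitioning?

Lomuto partition with pivot = 27:

Initial array: [38, 25, 22, 15, 18, 29, 9, 11, 27]

arr[0]=38 > 27: no swap
arr[1]=25 <= 27: swap with position 0, array becomes [25, 38, 22, 15, 18, 29, 9, 11, 27]
arr[2]=22 <= 27: swap with position 1, array becomes [25, 22, 38, 15, 18, 29, 9, 11, 27]
arr[3]=15 <= 27: swap with position 2, array becomes [25, 22, 15, 38, 18, 29, 9, 11, 27]
arr[4]=18 <= 27: swap with position 3, array becomes [25, 22, 15, 18, 38, 29, 9, 11, 27]
arr[5]=29 > 27: no swap
arr[6]=9 <= 27: swap with position 4, array becomes [25, 22, 15, 18, 9, 29, 38, 11, 27]
arr[7]=11 <= 27: swap with position 5, array becomes [25, 22, 15, 18, 9, 11, 38, 29, 27]

Place pivot at position 6: [25, 22, 15, 18, 9, 11, 27, 29, 38]
Pivot position: 6

After partitioning with pivot 27, the array becomes [25, 22, 15, 18, 9, 11, 27, 29, 38]. The pivot is placed at index 6. All elements to the left of the pivot are <= 27, and all elements to the right are > 27.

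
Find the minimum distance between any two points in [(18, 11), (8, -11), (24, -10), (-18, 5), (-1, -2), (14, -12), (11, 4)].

Computing all pairwise distances among 7 points:

d((18, 11), (8, -11)) = 24.1661
d((18, 11), (24, -10)) = 21.8403
d((18, 11), (-18, 5)) = 36.4966
d((18, 11), (-1, -2)) = 23.0217
d((18, 11), (14, -12)) = 23.3452
d((18, 11), (11, 4)) = 9.8995
d((8, -11), (24, -10)) = 16.0312
d((8, -11), (-18, 5)) = 30.5287
d((8, -11), (-1, -2)) = 12.7279
d((8, -11), (14, -12)) = 6.0828 <-- minimum
d((8, -11), (11, 4)) = 15.2971
d((24, -10), (-18, 5)) = 44.5982
d((24, -10), (-1, -2)) = 26.2488
d((24, -10), (14, -12)) = 10.198
d((24, -10), (11, 4)) = 19.105
d((-18, 5), (-1, -2)) = 18.3848
d((-18, 5), (14, -12)) = 36.2353
d((-18, 5), (11, 4)) = 29.0172
d((-1, -2), (14, -12)) = 18.0278
d((-1, -2), (11, 4)) = 13.4164
d((14, -12), (11, 4)) = 16.2788

Closest pair: (8, -11) and (14, -12) with distance 6.0828

The closest pair is (8, -11) and (14, -12) with Euclidean distance 6.0828. For 7 points, brute-force pairwise comparison is shown above. For large n, the divide-and-conquer algorithm (sort by x, recurse on halves, check the dividing strip) achieves O(n log n).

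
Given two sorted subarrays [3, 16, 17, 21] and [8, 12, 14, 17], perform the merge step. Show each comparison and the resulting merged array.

Merging process:

Compare 3 vs 8: take 3 from left. Merged: [3]
Compare 16 vs 8: take 8 from right. Merged: [3, 8]
Compare 16 vs 12: take 12 from right. Merged: [3, 8, 12]
Compare 16 vs 14: take 14 from right. Merged: [3, 8, 12, 14]
Compare 16 vs 17: take 16 from left. Merged: [3, 8, 12, 14, 16]
Compare 17 vs 17: take 17 from left. Merged: [3, 8, 12, 14, 16, 17]
Compare 21 vs 17: take 17 from right. Merged: [3, 8, 12, 14, 16, 17, 17]
Append remaining from left: [21]. Merged: [3, 8, 12, 14, 16, 17, 17, 21]

Final merged array: [3, 8, 12, 14, 16, 17, 17, 21]
Total comparisons: 7

The merged array is [3, 8, 12, 14, 16, 17, 17, 21], requiring 7 comparisons. The merge step runs in O(n) time where n is the total number of elements.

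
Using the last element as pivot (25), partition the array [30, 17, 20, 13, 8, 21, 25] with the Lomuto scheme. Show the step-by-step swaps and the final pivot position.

Lomuto partition with pivot = 25:

Initial array: [30, 17, 20, 13, 8, 21, 25]

arr[0]=30 > 25: no swap
arr[1]=17 <= 25: swap with position 0, array becomes [17, 30, 20, 13, 8, 21, 25]
arr[2]=20 <= 25: swap with position 1, array becomes [17, 20, 30, 13, 8, 21, 25]
arr[3]=13 <= 25: swap with position 2, array becomes [17, 20, 13, 30, 8, 21, 25]
arr[4]=8 <= 25: swap with position 3, array becomes [17, 20, 13, 8, 30, 21, 25]
arr[5]=21 <= 25: swap with position 4, array becomes [17, 20, 13, 8, 21, 30, 25]

Place pivot at position 5: [17, 20, 13, 8, 21, 25, 30]
Pivot position: 5

After partitioning with pivot 25, the array becomes [17, 20, 13, 8, 21, 25, 30]. The pivot is placed at index 5. All elements to the left of the pivot are <= 25, and all elements to the right are > 25.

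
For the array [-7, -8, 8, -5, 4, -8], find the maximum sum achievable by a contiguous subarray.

Using Kadane's algorithm on [-7, -8, 8, -5, 4, -8]:

Scanning through the array:
Position 1 (value -8): max_ending_here = -8, max_so_far = -7
Position 2 (value 8): max_ending_here = 8, max_so_far = 8
Position 3 (value -5): max_ending_here = 3, max_so_far = 8
Position 4 (value 4): max_ending_here = 7, max_so_far = 8
Position 5 (value -8): max_ending_here = -1, max_so_far = 8

Maximum subarray: [8]
Maximum sum: 8

The maximum subarray is [8] with sum 8. This subarray runs from index 2 to index 2.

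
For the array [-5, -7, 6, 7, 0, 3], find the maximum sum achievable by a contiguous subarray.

Using Kadane's algorithm on [-5, -7, 6, 7, 0, 3]:

Scanning through the array:
Position 1 (value -7): max_ending_here = -7, max_so_far = -5
Position 2 (value 6): max_ending_here = 6, max_so_far = 6
Position 3 (value 7): max_ending_here = 13, max_so_far = 13
Position 4 (value 0): max_ending_here = 13, max_so_far = 13
Position 5 (value 3): max_ending_here = 16, max_so_far = 16

Maximum subarray: [6, 7, 0, 3]
Maximum sum: 16

The maximum subarray is [6, 7, 0, 3] with sum 16. This subarray runs from index 2 to index 5.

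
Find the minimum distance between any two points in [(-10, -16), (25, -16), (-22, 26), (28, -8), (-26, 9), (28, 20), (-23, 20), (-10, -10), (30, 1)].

Computing all pairwise distances among 9 points:

d((-10, -16), (25, -16)) = 35.0
d((-10, -16), (-22, 26)) = 43.6807
d((-10, -16), (28, -8)) = 38.833
d((-10, -16), (-26, 9)) = 29.6816
d((-10, -16), (28, 20)) = 52.345
d((-10, -16), (-23, 20)) = 38.2753
d((-10, -16), (-10, -10)) = 6.0 <-- minimum
d((-10, -16), (30, 1)) = 43.4626
d((25, -16), (-22, 26)) = 63.0317
d((25, -16), (28, -8)) = 8.544
d((25, -16), (-26, 9)) = 56.7979
d((25, -16), (28, 20)) = 36.1248
d((25, -16), (-23, 20)) = 60.0
d((25, -16), (-10, -10)) = 35.5106
d((25, -16), (30, 1)) = 17.72
d((-22, 26), (28, -8)) = 60.4649
d((-22, 26), (-26, 9)) = 17.4642
d((-22, 26), (28, 20)) = 50.3587
d((-22, 26), (-23, 20)) = 6.0828
d((-22, 26), (-10, -10)) = 37.9473
d((-22, 26), (30, 1)) = 57.6975
d((28, -8), (-26, 9)) = 56.6127
d((28, -8), (28, 20)) = 28.0
d((28, -8), (-23, 20)) = 58.1808
d((28, -8), (-10, -10)) = 38.0526
d((28, -8), (30, 1)) = 9.2195
d((-26, 9), (28, 20)) = 55.109
d((-26, 9), (-23, 20)) = 11.4018
d((-26, 9), (-10, -10)) = 24.8395
d((-26, 9), (30, 1)) = 56.5685
d((28, 20), (-23, 20)) = 51.0
d((28, 20), (-10, -10)) = 48.4149
d((28, 20), (30, 1)) = 19.105
d((-23, 20), (-10, -10)) = 32.6956
d((-23, 20), (30, 1)) = 56.3028
d((-10, -10), (30, 1)) = 41.4849

Closest pair: (-10, -16) and (-10, -10) with distance 6.0

The closest pair is (-10, -16) and (-10, -10) with Euclidean distance 6.0. For 9 points, brute-force pairwise comparison is shown above. For large n, the divide-and-conquer algorithm (sort by x, recurse on halves, check the dividing strip) achieves O(n log n).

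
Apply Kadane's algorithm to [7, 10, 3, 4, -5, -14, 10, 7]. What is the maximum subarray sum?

Using Kadane's algorithm on [7, 10, 3, 4, -5, -14, 10, 7]:

Scanning through the array:
Position 1 (value 10): max_ending_here = 17, max_so_far = 17
Position 2 (value 3): max_ending_here = 20, max_so_far = 20
Position 3 (value 4): max_ending_here = 24, max_so_far = 24
Position 4 (value -5): max_ending_here = 19, max_so_far = 24
Position 5 (value -14): max_ending_here = 5, max_so_far = 24
Position 6 (value 10): max_ending_here = 15, max_so_far = 24
Position 7 (value 7): max_ending_here = 22, max_so_far = 24

Maximum subarray: [7, 10, 3, 4]
Maximum sum: 24

The maximum subarray is [7, 10, 3, 4] with sum 24. This subarray runs from index 0 to index 3.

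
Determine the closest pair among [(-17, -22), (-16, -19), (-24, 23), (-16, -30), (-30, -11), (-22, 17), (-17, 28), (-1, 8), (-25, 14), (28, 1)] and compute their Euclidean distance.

Computing all pairwise distances among 10 points:

d((-17, -22), (-16, -19)) = 3.1623 <-- minimum
d((-17, -22), (-24, 23)) = 45.5412
d((-17, -22), (-16, -30)) = 8.0623
d((-17, -22), (-30, -11)) = 17.0294
d((-17, -22), (-22, 17)) = 39.3192
d((-17, -22), (-17, 28)) = 50.0
d((-17, -22), (-1, 8)) = 34.0
d((-17, -22), (-25, 14)) = 36.8782
d((-17, -22), (28, 1)) = 50.5371
d((-16, -19), (-24, 23)) = 42.7551
d((-16, -19), (-16, -30)) = 11.0
d((-16, -19), (-30, -11)) = 16.1245
d((-16, -19), (-22, 17)) = 36.4966
d((-16, -19), (-17, 28)) = 47.0106
d((-16, -19), (-1, 8)) = 30.8869
d((-16, -19), (-25, 14)) = 34.2053
d((-16, -19), (28, 1)) = 48.3322
d((-24, 23), (-16, -30)) = 53.6004
d((-24, 23), (-30, -11)) = 34.5254
d((-24, 23), (-22, 17)) = 6.3246
d((-24, 23), (-17, 28)) = 8.6023
d((-24, 23), (-1, 8)) = 27.4591
d((-24, 23), (-25, 14)) = 9.0554
d((-24, 23), (28, 1)) = 56.4624
d((-16, -30), (-30, -11)) = 23.6008
d((-16, -30), (-22, 17)) = 47.3814
d((-16, -30), (-17, 28)) = 58.0086
d((-16, -30), (-1, 8)) = 40.8534
d((-16, -30), (-25, 14)) = 44.911
d((-16, -30), (28, 1)) = 53.8238
d((-30, -11), (-22, 17)) = 29.1204
d((-30, -11), (-17, 28)) = 41.1096
d((-30, -11), (-1, 8)) = 34.6699
d((-30, -11), (-25, 14)) = 25.4951
d((-30, -11), (28, 1)) = 59.2284
d((-22, 17), (-17, 28)) = 12.083
d((-22, 17), (-1, 8)) = 22.8473
d((-22, 17), (-25, 14)) = 4.2426
d((-22, 17), (28, 1)) = 52.4976
d((-17, 28), (-1, 8)) = 25.6125
d((-17, 28), (-25, 14)) = 16.1245
d((-17, 28), (28, 1)) = 52.4786
d((-1, 8), (-25, 14)) = 24.7386
d((-1, 8), (28, 1)) = 29.8329
d((-25, 14), (28, 1)) = 54.5711

Closest pair: (-17, -22) and (-16, -19) with distance 3.1623

The closest pair is (-17, -22) and (-16, -19) with Euclidean distance 3.1623. For 10 points, brute-force pairwise comparison is shown above. For large n, the divide-and-conquer algorithm (sort by x, recurse on halves, check the dividing strip) achieves O(n log n).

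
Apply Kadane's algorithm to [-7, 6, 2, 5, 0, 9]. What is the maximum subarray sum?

Using Kadane's algorithm on [-7, 6, 2, 5, 0, 9]:

Scanning through the array:
Position 1 (value 6): max_ending_here = 6, max_so_far = 6
Position 2 (value 2): max_ending_here = 8, max_so_far = 8
Position 3 (value 5): max_ending_here = 13, max_so_far = 13
Position 4 (value 0): max_ending_here = 13, max_so_far = 13
Position 5 (value 9): max_ending_here = 22, max_so_far = 22

Maximum subarray: [6, 2, 5, 0, 9]
Maximum sum: 22

The maximum subarray is [6, 2, 5, 0, 9] with sum 22. This subarray runs from index 1 to index 5.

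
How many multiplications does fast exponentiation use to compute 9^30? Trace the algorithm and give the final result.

Computing 9^30 by squaring (build up from 9^1; each line after the first costs one multiplication):

9^1 = 9
9^2 = (9^1)^2 = 9^2 = 81
9^3 = 9 * 9^2 = 9 * 81 = 729
9^6 = (9^3)^2 = 729^2 = 531441
9^7 = 9 * 9^6 = 9 * 531441 = 4782969
9^14 = (9^7)^2 = 4782969^2 = 22876792454961
9^15 = 9 * 9^14 = 9 * 22876792454961 = 205891132094649
9^30 = (9^15)^2 = 205891132094649^2 = 42391158275216203514294433201

Result: 42391158275216203514294433201
Multiplications needed: 7 (7 lines after 9^1)

9^30 = 42391158275216203514294433201. Using exponentiation by squaring, this requires 7 multiplications. The key idea: if the exponent is even, square the half-power; if odd, multiply by the base once.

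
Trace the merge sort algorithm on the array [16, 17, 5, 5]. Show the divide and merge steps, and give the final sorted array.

Merge sort trace:

Split: [16, 17, 5, 5] -> [16, 17] and [5, 5]
  Split: [16, 17] -> [16] and [17]
  Merge: [16] + [17] -> [16, 17]
  Split: [5, 5] -> [5] and [5]
  Merge: [5] + [5] -> [5, 5]
Merge: [16, 17] + [5, 5] -> [5, 5, 16, 17]

Final sorted array: [5, 5, 16, 17]

The merge sort proceeds by recursively splitting the array and merging sorted halves.
After all merges, the sorted array is [5, 5, 16, 17].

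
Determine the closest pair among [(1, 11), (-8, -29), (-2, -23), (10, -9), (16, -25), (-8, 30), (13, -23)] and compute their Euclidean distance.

Computing all pairwise distances among 7 points:

d((1, 11), (-8, -29)) = 41.0
d((1, 11), (-2, -23)) = 34.1321
d((1, 11), (10, -9)) = 21.9317
d((1, 11), (16, -25)) = 39.0
d((1, 11), (-8, 30)) = 21.0238
d((1, 11), (13, -23)) = 36.0555
d((-8, -29), (-2, -23)) = 8.4853
d((-8, -29), (10, -9)) = 26.9072
d((-8, -29), (16, -25)) = 24.3311
d((-8, -29), (-8, 30)) = 59.0
d((-8, -29), (13, -23)) = 21.8403
d((-2, -23), (10, -9)) = 18.4391
d((-2, -23), (16, -25)) = 18.1108
d((-2, -23), (-8, 30)) = 53.3385
d((-2, -23), (13, -23)) = 15.0
d((10, -9), (16, -25)) = 17.088
d((10, -9), (-8, 30)) = 42.9535
d((10, -9), (13, -23)) = 14.3178
d((16, -25), (-8, 30)) = 60.0083
d((16, -25), (13, -23)) = 3.6056 <-- minimum
d((-8, 30), (13, -23)) = 57.0088

Closest pair: (16, -25) and (13, -23) with distance 3.6056

The closest pair is (16, -25) and (13, -23) with Euclidean distance 3.6056. For 7 points, brute-force pairwise comparison is shown above. For large n, the divide-and-conquer algorithm (sort by x, recurse on halves, check the dividing strip) achieves O(n log n).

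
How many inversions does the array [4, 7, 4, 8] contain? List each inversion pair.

Finding inversions in [4, 7, 4, 8]:

(1, 2): arr[1]=7 > arr[2]=4

Total inversions: 1

The array has 1 inversion(s): (1,2). Each pair (i,j) satisfies i < j and arr[i] > arr[j].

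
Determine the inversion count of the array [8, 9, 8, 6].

Finding inversions in [8, 9, 8, 6]:

(0, 3): arr[0]=8 > arr[3]=6
(1, 2): arr[1]=9 > arr[2]=8
(1, 3): arr[1]=9 > arr[3]=6
(2, 3): arr[2]=8 > arr[3]=6

Total inversions: 4

The array has 4 inversion(s): (0,3), (1,2), (1,3), (2,3). Each pair (i,j) satisfies i < j and arr[i] > arr[j].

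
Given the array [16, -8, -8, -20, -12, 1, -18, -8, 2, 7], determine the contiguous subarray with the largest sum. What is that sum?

Using Kadane's algorithm on [16, -8, -8, -20, -12, 1, -18, -8, 2, 7]:

Scanning through the array:
Position 1 (value -8): max_ending_here = 8, max_so_far = 16
Position 2 (value -8): max_ending_here = 0, max_so_far = 16
Position 3 (value -20): max_ending_here = -20, max_so_far = 16
Position 4 (value -12): max_ending_here = -12, max_so_far = 16
Position 5 (value 1): max_ending_here = 1, max_so_far = 16
Position 6 (value -18): max_ending_here = -17, max_so_far = 16
Position 7 (value -8): max_ending_here = -8, max_so_far = 16
Position 8 (value 2): max_ending_here = 2, max_so_far = 16
Position 9 (value 7): max_ending_here = 9, max_so_far = 16

Maximum subarray: [16]
Maximum sum: 16

The maximum subarray is [16] with sum 16. This subarray runs from index 0 to index 0.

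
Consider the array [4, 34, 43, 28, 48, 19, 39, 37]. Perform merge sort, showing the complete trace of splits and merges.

Merge sort trace:

Split: [4, 34, 43, 28, 48, 19, 39, 37] -> [4, 34, 43, 28] and [48, 19, 39, 37]
  Split: [4, 34, 43, 28] -> [4, 34] and [43, 28]
    Split: [4, 34] -> [4] and [34]
    Merge: [4] + [34] -> [4, 34]
    Split: [43, 28] -> [43] and [28]
    Merge: [43] + [28] -> [28, 43]
  Merge: [4, 34] + [28, 43] -> [4, 28, 34, 43]
  Split: [48, 19, 39, 37] -> [48, 19] and [39, 37]
    Split: [48, 19] -> [48] and [19]
    Merge: [48] + [19] -> [19, 48]
    Split: [39, 37] -> [39] and [37]
    Merge: [39] + [37] -> [37, 39]
  Merge: [19, 48] + [37, 39] -> [19, 37, 39, 48]
Merge: [4, 28, 34, 43] + [19, 37, 39, 48] -> [4, 19, 28, 34, 37, 39, 43, 48]

Final sorted array: [4, 19, 28, 34, 37, 39, 43, 48]

The merge sort proceeds by recursively splitting the array and merging sorted halves.
After all merges, the sorted array is [4, 19, 28, 34, 37, 39, 43, 48].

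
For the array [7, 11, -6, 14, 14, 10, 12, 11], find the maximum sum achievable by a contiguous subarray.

Using Kadane's algorithm on [7, 11, -6, 14, 14, 10, 12, 11]:

Scanning through the array:
Position 1 (value 11): max_ending_here = 18, max_so_far = 18
Position 2 (value -6): max_ending_here = 12, max_so_far = 18
Position 3 (value 14): max_ending_here = 26, max_so_far = 26
Position 4 (value 14): max_ending_here = 40, max_so_far = 40
Position 5 (value 10): max_ending_here = 50, max_so_far = 50
Position 6 (value 12): max_ending_here = 62, max_so_far = 62
Position 7 (value 11): max_ending_here = 73, max_so_far = 73

Maximum subarray: [7, 11, -6, 14, 14, 10, 12, 11]
Maximum sum: 73

The maximum subarray is [7, 11, -6, 14, 14, 10, 12, 11] with sum 73. This subarray runs from index 0 to index 7.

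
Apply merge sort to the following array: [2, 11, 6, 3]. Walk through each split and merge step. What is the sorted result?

Merge sort trace:

Split: [2, 11, 6, 3] -> [2, 11] and [6, 3]
  Split: [2, 11] -> [2] and [11]
  Merge: [2] + [11] -> [2, 11]
  Split: [6, 3] -> [6] and [3]
  Merge: [6] + [3] -> [3, 6]
Merge: [2, 11] + [3, 6] -> [2, 3, 6, 11]

Final sorted array: [2, 3, 6, 11]

The merge sort proceeds by recursively splitting the array and merging sorted halves.
After all merges, the sorted array is [2, 3, 6, 11].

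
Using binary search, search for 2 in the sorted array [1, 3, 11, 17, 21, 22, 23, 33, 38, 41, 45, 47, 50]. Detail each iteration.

Binary search for 2 in [1, 3, 11, 17, 21, 22, 23, 33, 38, 41, 45, 47, 50]:

lo=0, hi=12, mid=6, arr[mid]=23 -> 23 > 2, search left half
lo=0, hi=5, mid=2, arr[mid]=11 -> 11 > 2, search left half
lo=0, hi=1, mid=0, arr[mid]=1 -> 1 < 2, search right half
lo=1, hi=1, mid=1, arr[mid]=3 -> 3 > 2, search left half
lo=1 > hi=0, target 2 not found

Binary search determines that 2 is not in the array after 4 comparisons. The search space was exhausted without finding the target.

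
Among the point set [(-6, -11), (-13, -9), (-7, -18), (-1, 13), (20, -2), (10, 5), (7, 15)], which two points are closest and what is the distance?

Computing all pairwise distances among 7 points:

d((-6, -11), (-13, -9)) = 7.2801
d((-6, -11), (-7, -18)) = 7.0711 <-- minimum
d((-6, -11), (-1, 13)) = 24.5153
d((-6, -11), (20, -2)) = 27.5136
d((-6, -11), (10, 5)) = 22.6274
d((-6, -11), (7, 15)) = 29.0689
d((-13, -9), (-7, -18)) = 10.8167
d((-13, -9), (-1, 13)) = 25.0599
d((-13, -9), (20, -2)) = 33.7343
d((-13, -9), (10, 5)) = 26.9258
d((-13, -9), (7, 15)) = 31.241
d((-7, -18), (-1, 13)) = 31.5753
d((-7, -18), (20, -2)) = 31.3847
d((-7, -18), (10, 5)) = 28.6007
d((-7, -18), (7, 15)) = 35.8469
d((-1, 13), (20, -2)) = 25.807
d((-1, 13), (10, 5)) = 13.6015
d((-1, 13), (7, 15)) = 8.2462
d((20, -2), (10, 5)) = 12.2066
d((20, -2), (7, 15)) = 21.4009
d((10, 5), (7, 15)) = 10.4403

Closest pair: (-6, -11) and (-7, -18) with distance 7.0711

The closest pair is (-6, -11) and (-7, -18) with Euclidean distance 7.0711. For 7 points, brute-force pairwise comparison is shown above. For large n, the divide-and-conquer algorithm (sort by x, recurse on halves, check the dividing strip) achieves O(n log n).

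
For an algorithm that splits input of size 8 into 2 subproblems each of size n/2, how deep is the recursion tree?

For divide and conquer with division factor 2:

Problem sizes at each level:
Level 0: 8
Level 1: 4
Level 2: 2
Level 3: 1

The root is level 0 and the size-1 base case is level 3 (the tree spans levels 0 through 3, i.e. 4 levels counting the root), so the depth is the number of divisions: log_2(8) = 3

The recursion tree depth is log_2(8) = 3. At each level, the problem size is divided by 2, so it takes 3 divisions to reduce to a base case of size 1. The algorithm makes 2 recursive calls at each level.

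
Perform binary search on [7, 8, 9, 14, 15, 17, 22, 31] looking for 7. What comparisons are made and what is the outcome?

Binary search for 7 in [7, 8, 9, 14, 15, 17, 22, 31]:

lo=0, hi=7, mid=3, arr[mid]=14 -> 14 > 7, search left half
lo=0, hi=2, mid=1, arr[mid]=8 -> 8 > 7, search left half
lo=0, hi=0, mid=0, arr[mid]=7 -> Found target at index 0!

Binary search finds 7 at index 0 after 3 comparisons. The search repeatedly halves the search space by comparing with the middle element.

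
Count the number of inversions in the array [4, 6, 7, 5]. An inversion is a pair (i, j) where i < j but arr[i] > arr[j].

Finding inversions in [4, 6, 7, 5]:

(1, 3): arr[1]=6 > arr[3]=5
(2, 3): arr[2]=7 > arr[3]=5

Total inversions: 2

The array has 2 inversion(s): (1,3), (2,3). Each pair (i,j) satisfies i < j and arr[i] > arr[j].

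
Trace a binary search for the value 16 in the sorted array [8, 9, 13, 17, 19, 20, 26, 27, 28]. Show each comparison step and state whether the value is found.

Binary search for 16 in [8, 9, 13, 17, 19, 20, 26, 27, 28]:

lo=0, hi=8, mid=4, arr[mid]=19 -> 19 > 16, search left half
lo=0, hi=3, mid=1, arr[mid]=9 -> 9 < 16, search right half
lo=2, hi=3, mid=2, arr[mid]=13 -> 13 < 16, search right half
lo=3, hi=3, mid=3, arr[mid]=17 -> 17 > 16, search left half
lo=3 > hi=2, target 16 not found

Binary search determines that 16 is not in the array after 4 comparisons. The search space was exhausted without finding the target.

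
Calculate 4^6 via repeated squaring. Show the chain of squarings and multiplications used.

Computing 4^6 by squaring (build up from 4^1; each line after the first costs one multiplication):

4^1 = 4
4^2 = (4^1)^2 = 4^2 = 16
4^3 = 4 * 4^2 = 4 * 16 = 64
4^6 = (4^3)^2 = 64^2 = 4096

Result: 4096
Multiplications needed: 3 (3 lines after 4^1)

4^6 = 4096. Using exponentiation by squaring, this requires 3 multiplications. The key idea: if the exponent is even, square the half-power; if odd, multiply by the base once.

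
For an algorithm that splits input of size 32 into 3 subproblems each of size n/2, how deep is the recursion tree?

For divide and conquer with division factor 2:

Problem sizes at each level:
Level 0: 32
Level 1: 16
Level 2: 8
Level 3: 4
Level 4: 2
Level 5: 1

The root is level 0 and the size-1 base case is level 5 (the tree spans levels 0 through 5, i.e. 6 levels counting the root), so the depth is the number of divisions: log_2(32) = 5

The recursion tree depth is log_2(32) = 5. At each level, the problem size is divided by 2, so it takes 5 divisions to reduce to a base case of size 1. The algorithm makes 3 recursive calls at each level.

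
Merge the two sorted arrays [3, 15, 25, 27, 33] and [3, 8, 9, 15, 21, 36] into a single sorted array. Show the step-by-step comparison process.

Merging process:

Compare 3 vs 3: take 3 from left. Merged: [3]
Compare 15 vs 3: take 3 from right. Merged: [3, 3]
Compare 15 vs 8: take 8 from right. Merged: [3, 3, 8]
Compare 15 vs 9: take 9 from right. Merged: [3, 3, 8, 9]
Compare 15 vs 15: take 15 from left. Merged: [3, 3, 8, 9, 15]
Compare 25 vs 15: take 15 from right. Merged: [3, 3, 8, 9, 15, 15]
Compare 25 vs 21: take 21 from right. Merged: [3, 3, 8, 9, 15, 15, 21]
Compare 25 vs 36: take 25 from left. Merged: [3, 3, 8, 9, 15, 15, 21, 25]
Compare 27 vs 36: take 27 from left. Merged: [3, 3, 8, 9, 15, 15, 21, 25, 27]
Compare 33 vs 36: take 33 from left. Merged: [3, 3, 8, 9, 15, 15, 21, 25, 27, 33]
Append remaining from right: [36]. Merged: [3, 3, 8, 9, 15, 15, 21, 25, 27, 33, 36]

Final merged array: [3, 3, 8, 9, 15, 15, 21, 25, 27, 33, 36]
Total comparisons: 10

The merged array is [3, 3, 8, 9, 15, 15, 21, 25, 27, 33, 36], requiring 10 comparisons. The merge step runs in O(n) time where n is the total number of elements.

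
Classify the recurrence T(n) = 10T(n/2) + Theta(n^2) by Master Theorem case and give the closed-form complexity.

Master Theorem for T(n) = 10T(n/2) + O(n^2):

a = 10, b = 2, c = 2
log_b(a) = log_2(10) = 3.3219

Case 1: c = 2 < log_2(10) = 3.3219
T(n) = O(n^(log_2 10))

For T(n) = 10T(n/2) + O(n^2): log_2(10) = 3.3219. This is Case 1 of the Master Theorem (c < log_b(a), work dominated by leaves), giving O(n^(log_2 10)).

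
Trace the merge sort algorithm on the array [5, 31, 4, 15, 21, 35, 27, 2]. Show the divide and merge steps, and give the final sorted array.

Merge sort trace:

Split: [5, 31, 4, 15, 21, 35, 27, 2] -> [5, 31, 4, 15] and [21, 35, 27, 2]
  Split: [5, 31, 4, 15] -> [5, 31] and [4, 15]
    Split: [5, 31] -> [5] and [31]
    Merge: [5] + [31] -> [5, 31]
    Split: [4, 15] -> [4] and [15]
    Merge: [4] + [15] -> [4, 15]
  Merge: [5, 31] + [4, 15] -> [4, 5, 15, 31]
  Split: [21, 35, 27, 2] -> [21, 35] and [27, 2]
    Split: [21, 35] -> [21] and [35]
    Merge: [21] + [35] -> [21, 35]
    Split: [27, 2] -> [27] and [2]
    Merge: [27] + [2] -> [2, 27]
  Merge: [21, 35] + [2, 27] -> [2, 21, 27, 35]
Merge: [4, 5, 15, 31] + [2, 21, 27, 35] -> [2, 4, 5, 15, 21, 27, 31, 35]

Final sorted array: [2, 4, 5, 15, 21, 27, 31, 35]

The merge sort proceeds by recursively splitting the array and merging sorted halves.
After all merges, the sorted array is [2, 4, 5, 15, 21, 27, 31, 35].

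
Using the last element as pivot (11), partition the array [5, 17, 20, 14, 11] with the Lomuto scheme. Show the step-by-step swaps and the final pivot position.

Lomuto partition with pivot = 11:

Initial array: [5, 17, 20, 14, 11]

arr[0]=5 <= 11: swap with position 0, array becomes [5, 17, 20, 14, 11]
arr[1]=17 > 11: no swap
arr[2]=20 > 11: no swap
arr[3]=14 > 11: no swap

Place pivot at position 1: [5, 11, 20, 14, 17]
Pivot position: 1

After partitioning with pivot 11, the array becomes [5, 11, 20, 14, 17]. The pivot is placed at index 1. All elements to the left of the pivot are <= 11, and all elements to the right are > 11.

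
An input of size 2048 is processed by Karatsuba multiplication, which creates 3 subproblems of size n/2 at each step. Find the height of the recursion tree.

For divide and conquer with division factor 2:

Problem sizes at each level:
Level 0: 2048
Level 1: 1024
Level 2: 512
Level 3: 256
Level 4: 128
Level 5: 64
Level 6: 32
Level 7: 16
Level 8: 8
Level 9: 4
Level 10: 2
Level 11: 1

The root is level 0 and the size-1 base case is level 11 (the tree spans levels 0 through 11, i.e. 12 levels counting the root), so the depth is the number of divisions: log_2(2048) = 11

The recursion tree depth is log_2(2048) = 11. At each level, the problem size is divided by 2, so it takes 11 divisions to reduce to a base case of size 1. The algorithm makes 3 recursive calls at each level.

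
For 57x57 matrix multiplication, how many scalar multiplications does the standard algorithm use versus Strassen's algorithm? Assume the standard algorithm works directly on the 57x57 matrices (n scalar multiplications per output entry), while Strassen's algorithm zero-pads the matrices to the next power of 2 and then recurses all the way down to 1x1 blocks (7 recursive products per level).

Matrix multiplication for 57x57 matrices:

Strassen's algorithm requires power-of-2 dimensions. Pad 57x57 to 64x64 (next power of 2).

Standard algorithm: 57^3 = 185193 multiplications
Strassen's algorithm: 7^(log2(64)) = 7^6 = 117649 multiplications
Savings: 185193 - 117649 = 67544 multiplications

Standard: 185193 multiplications (57^3). Strassen: 117649 multiplications (7^6, after padding to 64x64). Strassen reduces 8 recursive multiplications to 7 at each level.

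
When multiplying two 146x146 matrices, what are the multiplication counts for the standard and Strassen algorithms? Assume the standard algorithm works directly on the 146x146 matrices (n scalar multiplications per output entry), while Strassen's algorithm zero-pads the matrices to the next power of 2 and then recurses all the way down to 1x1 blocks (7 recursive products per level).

Matrix multiplication for 146x146 matrices:

Strassen's algorithm requires power-of-2 dimensions. Pad 146x146 to 256x256 (next power of 2).

Standard algorithm: 146^3 = 3112136 multiplications
Strassen's algorithm: 7^(log2(256)) = 7^8 = 5764801 multiplications
Difference: 3112136 - 5764801 = -2652665 (Strassen uses MORE here due to padding overhead — for small or just-over-power-of-2 n, padding can outweigh the per-level savings)

Standard: 3112136 multiplications (146^3). Strassen: 5764801 multiplications (7^8, after padding to 256x256). Strassen reduces 8 recursive multiplications to 7 at each level.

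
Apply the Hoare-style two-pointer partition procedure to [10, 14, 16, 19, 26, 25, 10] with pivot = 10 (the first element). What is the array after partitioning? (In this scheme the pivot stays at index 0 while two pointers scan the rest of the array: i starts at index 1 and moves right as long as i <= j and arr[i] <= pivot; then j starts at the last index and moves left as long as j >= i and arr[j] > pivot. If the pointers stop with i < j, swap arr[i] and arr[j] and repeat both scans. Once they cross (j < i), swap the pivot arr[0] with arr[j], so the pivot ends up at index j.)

Hoare-style two-pointer partition with pivot = 10:

Initial array: [10, 14, 16, 19, 26, 25, 10]

Pointers start at i = 1, j = 6.
i stops at index 1 (arr[1]=14 > 10), j stops at index 6 (arr[6]=10 <= 10): swap arr[1] and arr[6], array becomes [10, 10, 16, 19, 26, 25, 14]
i ends at 2, j ends at 1: the pointers have crossed (j < i), so scanning stops.

Swap pivot arr[0] with arr[1] to place pivot at position 1: [10, 10, 16, 19, 26, 25, 14]
Pivot position: 1

After partitioning with pivot 10, the array becomes [10, 10, 16, 19, 26, 25, 14]. The pivot is placed at index 1. All elements to the left of the pivot are <= 10, and all elements to the right are > 10.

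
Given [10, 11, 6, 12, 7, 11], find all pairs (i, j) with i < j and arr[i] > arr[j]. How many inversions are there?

Finding inversions in [10, 11, 6, 12, 7, 11]:

(0, 2): arr[0]=10 > arr[2]=6
(0, 4): arr[0]=10 > arr[4]=7
(1, 2): arr[1]=11 > arr[2]=6
(1, 4): arr[1]=11 > arr[4]=7
(3, 4): arr[3]=12 > arr[4]=7
(3, 5): arr[3]=12 > arr[5]=11

Total inversions: 6

The array has 6 inversion(s): (0,2), (0,4), (1,2), (1,4), (3,4), (3,5). Each pair (i,j) satisfies i < j and arr[i] > arr[j].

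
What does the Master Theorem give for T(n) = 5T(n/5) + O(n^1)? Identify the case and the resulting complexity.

Master Theorem for T(n) = 5T(n/5) + O(n^1):

a = 5, b = 5, c = 1
log_b(a) = log_5(5) = 1.0000

Case 2: c = 1 = log_5(5) = 1.0000
T(n) = O(n^1 log n) = O(n log n)

For T(n) = 5T(n/5) + O(n^1): log_5(5) = 1.0000. This is Case 2 of the Master Theorem (c = log_b(a), equal work at all levels), giving O(n log n).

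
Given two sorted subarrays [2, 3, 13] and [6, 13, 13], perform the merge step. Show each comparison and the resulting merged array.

Merging process:

Compare 2 vs 6: take 2 from left. Merged: [2]
Compare 3 vs 6: take 3 from left. Merged: [2, 3]
Compare 13 vs 6: take 6 from right. Merged: [2, 3, 6]
Compare 13 vs 13: take 13 from left. Merged: [2, 3, 6, 13]
Append remaining from right: [13, 13]. Merged: [2, 3, 6, 13, 13, 13]

Final merged array: [2, 3, 6, 13, 13, 13]
Total comparisons: 4

The merged array is [2, 3, 6, 13, 13, 13], requiring 4 comparisons. The merge step runs in O(n) time where n is the total number of elements.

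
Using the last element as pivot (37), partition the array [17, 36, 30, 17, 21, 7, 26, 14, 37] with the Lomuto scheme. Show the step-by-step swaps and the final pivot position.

Lomuto partition with pivot = 37:

Initial array: [17, 36, 30, 17, 21, 7, 26, 14, 37]

arr[0]=17 <= 37: swap with position 0, array becomes [17, 36, 30, 17, 21, 7, 26, 14, 37]
arr[1]=36 <= 37: swap with position 1, array becomes [17, 36, 30, 17, 21, 7, 26, 14, 37]
arr[2]=30 <= 37: swap with position 2, array becomes [17, 36, 30, 17, 21, 7, 26, 14, 37]
arr[3]=17 <= 37: swap with position 3, array becomes [17, 36, 30, 17, 21, 7, 26, 14, 37]
arr[4]=21 <= 37: swap with position 4, array becomes [17, 36, 30, 17, 21, 7, 26, 14, 37]
arr[5]=7 <= 37: swap with position 5, array becomes [17, 36, 30, 17, 21, 7, 26, 14, 37]
arr[6]=26 <= 37: swap with position 6, array becomes [17, 36, 30, 17, 21, 7, 26, 14, 37]
arr[7]=14 <= 37: swap with position 7, array becomes [17, 36, 30, 17, 21, 7, 26, 14, 37]

Place pivot at position 8: [17, 36, 30, 17, 21, 7, 26, 14, 37]
Pivot position: 8

After partitioning with pivot 37, the array becomes [17, 36, 30, 17, 21, 7, 26, 14, 37]. The pivot is placed at index 8. All elements to the left of the pivot are <= 37, and all elements to the right are > 37.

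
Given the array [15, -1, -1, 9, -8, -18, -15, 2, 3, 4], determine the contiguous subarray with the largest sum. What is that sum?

Using Kadane's algorithm on [15, -1, -1, 9, -8, -18, -15, 2, 3, 4]:

Scanning through the array:
Position 1 (value -1): max_ending_here = 14, max_so_far = 15
Position 2 (value -1): max_ending_here = 13, max_so_far = 15
Position 3 (value 9): max_ending_here = 22, max_so_far = 22
Position 4 (value -8): max_ending_here = 14, max_so_far = 22
Position 5 (value -18): max_ending_here = -4, max_so_far = 22
Position 6 (value -15): max_ending_here = -15, max_so_far = 22
Position 7 (value 2): max_ending_here = 2, max_so_far = 22
Position 8 (value 3): max_ending_here = 5, max_so_far = 22
Position 9 (value 4): max_ending_here = 9, max_so_far = 22

Maximum subarray: [15, -1, -1, 9]
Maximum sum: 22

The maximum subarray is [15, -1, -1, 9] with sum 22. This subarray runs from index 0 to index 3.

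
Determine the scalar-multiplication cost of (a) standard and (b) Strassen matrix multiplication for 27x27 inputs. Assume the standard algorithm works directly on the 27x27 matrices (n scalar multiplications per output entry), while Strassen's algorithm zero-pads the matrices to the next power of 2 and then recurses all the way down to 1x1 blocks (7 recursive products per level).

Matrix multiplication for 27x27 matrices:

Strassen's algorithm requires power-of-2 dimensions. Pad 27x27 to 32x32 (next power of 2).

Standard algorithm: 27^3 = 19683 multiplications
Strassen's algorithm: 7^(log2(32)) = 7^5 = 16807 multiplications
Savings: 19683 - 16807 = 2876 multiplications

Standard: 19683 multiplications (27^3). Strassen: 16807 multiplications (7^5, after padding to 32x32). Strassen reduces 8 recursive multiplications to 7 at each level.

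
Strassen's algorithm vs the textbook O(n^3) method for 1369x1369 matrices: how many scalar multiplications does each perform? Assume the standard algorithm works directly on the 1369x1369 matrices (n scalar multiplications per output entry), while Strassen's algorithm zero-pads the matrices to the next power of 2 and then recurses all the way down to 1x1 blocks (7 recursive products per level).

Matrix multiplication for 1369x1369 matrices:

Strassen's algorithm requires power-of-2 dimensions. Pad 1369x1369 to 2048x2048 (next power of 2).

Standard algorithm: 1369^3 = 2565726409 multiplications
Strassen's algorithm: 7^(log2(2048)) = 7^11 = 1977326743 multiplications
Savings: 2565726409 - 1977326743 = 588399666 multiplications

Standard: 2565726409 multiplications (1369^3). Strassen: 1977326743 multiplications (7^11, after padding to 2048x2048). Strassen reduces 8 recursive multiplications to 7 at each level.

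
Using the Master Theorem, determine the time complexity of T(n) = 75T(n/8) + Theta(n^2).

Master Theorem for T(n) = 75T(n/8) + O(n^2):

a = 75, b = 8, c = 2
log_b(a) = log_8(75) = 2.0763

Case 1: c = 2 < log_8(75) = 2.0763
T(n) = O(n^(log_8 75))

For T(n) = 75T(n/8) + O(n^2): log_8(75) = 2.0763. This is Case 1 of the Master Theorem (c < log_b(a), work dominated by leaves), giving O(n^(log_8 75)).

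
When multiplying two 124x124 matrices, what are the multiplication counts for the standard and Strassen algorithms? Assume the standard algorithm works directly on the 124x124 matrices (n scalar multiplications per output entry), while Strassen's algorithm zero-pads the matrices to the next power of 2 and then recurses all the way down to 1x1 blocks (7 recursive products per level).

Matrix multiplication for 124x124 matrices:

Strassen's algorithm requires power-of-2 dimensions. Pad 124x124 to 128x128 (next power of 2).

Standard algorithm: 124^3 = 1906624 multiplications
Strassen's algorithm: 7^(log2(128)) = 7^7 = 823543 multiplications
Savings: 1906624 - 823543 = 1083081 multiplications

Standard: 1906624 multiplications (124^3). Strassen: 823543 multiplications (7^7, after padding to 128x128). Strassen reduces 8 recursive multiplications to 7 at each level.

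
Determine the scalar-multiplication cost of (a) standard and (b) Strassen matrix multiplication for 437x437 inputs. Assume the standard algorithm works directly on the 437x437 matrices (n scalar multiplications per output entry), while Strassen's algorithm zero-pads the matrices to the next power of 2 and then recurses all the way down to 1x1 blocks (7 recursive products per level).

Matrix multiplication for 437x437 matrices:

Strassen's algorithm requires power-of-2 dimensions. Pad 437x437 to 512x512 (next power of 2).

Standard algorithm: 437^3 = 83453453 multiplications
Strassen's algorithm: 7^(log2(512)) = 7^9 = 40353607 multiplications
Savings: 83453453 - 40353607 = 43099846 multiplications

Standard: 83453453 multiplications (437^3). Strassen: 40353607 multiplications (7^9, after padding to 512x512). Strassen reduces 8 recursive multiplications to 7 at each level.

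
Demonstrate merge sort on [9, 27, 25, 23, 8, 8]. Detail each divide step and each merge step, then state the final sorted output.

Merge sort trace:

Split: [9, 27, 25, 23, 8, 8] -> [9, 27, 25] and [23, 8, 8]
  Split: [9, 27, 25] -> [9] and [27, 25]
    Split: [27, 25] -> [27] and [25]
    Merge: [27] + [25] -> [25, 27]
  Merge: [9] + [25, 27] -> [9, 25, 27]
  Split: [23, 8, 8] -> [23] and [8, 8]
    Split: [8, 8] -> [8] and [8]
    Merge: [8] + [8] -> [8, 8]
  Merge: [23] + [8, 8] -> [8, 8, 23]
Merge: [9, 25, 27] + [8, 8, 23] -> [8, 8, 9, 23, 25, 27]

Final sorted array: [8, 8, 9, 23, 25, 27]

The merge sort proceeds by recursively splitting the array and merging sorted halves.
After all merges, the sorted array is [8, 8, 9, 23, 25, 27].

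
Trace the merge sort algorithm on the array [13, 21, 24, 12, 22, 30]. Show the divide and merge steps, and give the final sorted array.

Merge sort trace:

Split: [13, 21, 24, 12, 22, 30] -> [13, 21, 24] and [12, 22, 30]
  Split: [13, 21, 24] -> [13] and [21, 24]
    Split: [21, 24] -> [21] and [24]
    Merge: [21] + [24] -> [21, 24]
  Merge: [13] + [21, 24] -> [13, 21, 24]
  Split: [12, 22, 30] -> [12] and [22, 30]
    Split: [22, 30] -> [22] and [30]
    Merge: [22] + [30] -> [22, 30]
  Merge: [12] + [22, 30] -> [12, 22, 30]
Merge: [13, 21, 24] + [12, 22, 30] -> [12, 13, 21, 22, 24, 30]

Final sorted array: [12, 13, 21, 22, 24, 30]

The merge sort proceeds by recursively splitting the array and merging sorted halves.
After all merges, the sorted array is [12, 13, 21, 22, 24, 30].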